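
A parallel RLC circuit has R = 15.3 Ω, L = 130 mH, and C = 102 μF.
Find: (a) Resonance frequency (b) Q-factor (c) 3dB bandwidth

Step 1 — Resonance: ω₀ = 1/√(LC) = 1/√(0.13·0.000102) = 274.6 rad/s.
Step 2 — f₀ = ω₀/(2π) = 43.71 Hz.
Step 3 — Parallel Q: Q = R/(ω₀L) = 15.3/(274.6·0.13) = 0.4286.
Step 4 — Bandwidth: Δω = ω₀/Q = 640.8 rad/s; BW = Δω/(2π) = 102 Hz.

(a) f₀ = 43.71 Hz  (b) Q = 0.4286  (c) BW = 102 Hz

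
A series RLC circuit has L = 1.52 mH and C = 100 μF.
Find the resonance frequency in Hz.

Step 1 — Resonance condition Im(Z)=0 gives ω₀ = 1/√(LC).
Step 2 — ω₀ = 1/√(0.00152·0.0001) = 2565 rad/s.
Step 3 — f₀ = ω₀/(2π) = 408.2 Hz.

f₀ = 408.2 Hz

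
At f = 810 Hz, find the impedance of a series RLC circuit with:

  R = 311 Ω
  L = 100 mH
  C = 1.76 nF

Step 1 — Angular frequency: ω = 2π·f = 2π·810 = 5089 rad/s.
Step 2 — Component impedances:
  R: Z = R = 311 Ω
  L: Z = jωL = j·5089·0.1 = 0 + j508.9 Ω
  C: Z = 1/(jωC) = -j/(ω·C) = 0 - j1.116e+05 Ω
Step 3 — Series combination: Z_total = R + L + C = 311 - j1.111e+05 Ω = 1.111e+05∠-89.8° Ω.

Z = 311 - j1.111e+05 Ω = 1.111e+05∠-89.8° Ω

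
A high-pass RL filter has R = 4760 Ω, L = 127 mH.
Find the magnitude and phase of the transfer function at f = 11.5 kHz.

Step 1 — Angular frequency: ω = 2π·1.15e+04 = 7.226e+04 rad/s.
Step 2 — Transfer function: H(jω) = jωL/(R + jωL).
Step 3 — Numerator jωL = j·9177; denominator R + jωL = 4760 + j9177.
Step 4 — H = 0.788 + j0.4087.
Step 5 — Magnitude: |H| = 0.8877 (-1.0 dB); phase: φ = 27.4°.

|H| = 0.8877 (-1.0 dB), φ = 27.4°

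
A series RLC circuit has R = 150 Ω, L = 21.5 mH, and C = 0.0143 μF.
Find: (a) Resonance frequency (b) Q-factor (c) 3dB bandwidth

Step 1 — Resonance: ω₀ = 1/√(LC) = 1/√(0.0215·1.43e-08) = 5.703e+04 rad/s.
Step 2 — f₀ = ω₀/(2π) = 9077 Hz.
Step 3 — Series Q: Q = ω₀L/R = 5.703e+04·0.0215/150 = 8.174.
Step 4 — Bandwidth: Δω = ω₀/Q = 6977 rad/s; BW = Δω/(2π) = 1110 Hz.

(a) f₀ = 9077 Hz  (b) Q = 8.174  (c) BW = 1110 Hz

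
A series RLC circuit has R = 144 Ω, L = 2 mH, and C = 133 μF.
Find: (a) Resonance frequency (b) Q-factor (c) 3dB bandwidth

Step 1 — Resonance: ω₀ = 1/√(LC) = 1/√(0.002·0.000133) = 1939 rad/s.
Step 2 — f₀ = ω₀/(2π) = 308.6 Hz.
Step 3 — Series Q: Q = ω₀L/R = 1939·0.002/144 = 0.02693.
Step 4 — Bandwidth: Δω = ω₀/Q = 7.2e+04 rad/s; BW = Δω/(2π) = 1.146e+04 Hz.

(a) f₀ = 308.6 Hz  (b) Q = 0.02693  (c) BW = 1.146e+04 Hz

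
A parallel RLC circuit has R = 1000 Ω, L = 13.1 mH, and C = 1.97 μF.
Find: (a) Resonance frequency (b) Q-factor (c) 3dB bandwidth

Step 1 — Resonance: ω₀ = 1/√(LC) = 1/√(0.0131·1.97e-06) = 6225 rad/s.
Step 2 — f₀ = ω₀/(2π) = 990.7 Hz.
Step 3 — Parallel Q: Q = R/(ω₀L) = 1000/(6225·0.0131) = 12.26.
Step 4 — Bandwidth: Δω = ω₀/Q = 507.6 rad/s; BW = Δω/(2π) = 80.79 Hz.

(a) f₀ = 990.7 Hz  (b) Q = 12.26  (c) BW = 80.79 Hz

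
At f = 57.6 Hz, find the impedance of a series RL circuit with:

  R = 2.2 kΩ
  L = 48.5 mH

Step 1 — Angular frequency: ω = 2π·f = 2π·57.6 = 361.9 rad/s.
Step 2 — Component impedances:
  R: Z = R = 2200 Ω
  L: Z = jωL = j·361.9·0.0485 = 0 + j17.55 Ω
Step 3 — Series combination: Z_total = R + L = 2200 + j17.55 Ω = 2200∠0.5° Ω.

Z = 2200 + j17.55 Ω = 2200∠0.5° Ω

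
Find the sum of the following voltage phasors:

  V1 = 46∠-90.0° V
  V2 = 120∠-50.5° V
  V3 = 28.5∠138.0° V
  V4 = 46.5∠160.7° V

Step 1 — Convert each phasor to rectangular form:
  V1 = 46·(cos(-90.0°) + j·sin(-90.0°)) = 0 - j46 V
  V2 = 120·(cos(-50.5°) + j·sin(-50.5°)) = 76.33 - j92.59 V
  V3 = 28.5·(cos(138.0°) + j·sin(138.0°)) = -21.18 + j19.07 V
  V4 = 46.5·(cos(160.7°) + j·sin(160.7°)) = -43.89 + j15.37 V
Step 2 — Sum components: V_total = 11.26 - j104.2 V.
Step 3 — Convert to polar: |V_total| = 104.8 V, ∠V_total = -83.8°.

V_total = 104.8∠-83.8° V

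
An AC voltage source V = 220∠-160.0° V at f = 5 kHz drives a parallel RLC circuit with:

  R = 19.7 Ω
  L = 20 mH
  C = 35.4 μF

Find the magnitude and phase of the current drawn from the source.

Step 1 — Angular frequency: ω = 2π·f = 2π·5000 = 3.142e+04 rad/s.
Step 2 — Component impedances:
  R: Z = R = 19.7 Ω
  L: Z = jωL = j·3.142e+04·0.02 = 0 + j628.3 Ω
  C: Z = 1/(jωC) = -j/(ω·C) = 0 - j0.8992 Ω
Step 3 — Parallel combination: 1/Z_total = 1/R + 1/L + 1/C; Z_total = 0.04107 - j0.8986 Ω = 0.8995∠-87.4° Ω.
Step 4 — Source phasor: V = 220∠-160.0° V = -206.7 - j75.24 V.
Step 5 — Ohm's law: I = V / Z_total = (-206.7 - j75.24) / (0.04107 - j0.8986) = 73.07 - j233.4 A.
Step 6 — Convert to polar: |I| = 244.6 A, ∠I = -72.6°.

I = 244.6∠-72.6° A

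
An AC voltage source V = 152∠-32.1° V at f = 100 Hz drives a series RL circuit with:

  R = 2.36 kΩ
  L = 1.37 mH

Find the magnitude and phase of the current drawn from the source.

Step 1 — Angular frequency: ω = 2π·f = 2π·100 = 628.3 rad/s.
Step 2 — Component impedances:
  R: Z = R = 2360 Ω
  L: Z = jωL = j·628.3·0.00137 = 0 + j0.8608 Ω
Step 3 — Series combination: Z_total = R + L = 2360 + j0.8608 Ω = 2360∠0.0° Ω.
Step 4 — Source phasor: V = 152∠-32.1° V = 128.8 - j80.77 V.
Step 5 — Ohm's law: I = V / Z_total = (128.8 - j80.77) / (2360 + j0.8608) = 0.05455 - j0.03425 A.
Step 6 — Convert to polar: |I| = 0.06441 A, ∠I = -32.1°.

I = 0.06441∠-32.1° A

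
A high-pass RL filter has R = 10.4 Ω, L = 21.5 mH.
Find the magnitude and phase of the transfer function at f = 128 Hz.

Step 1 — Angular frequency: ω = 2π·128 = 804.2 rad/s.
Step 2 — Transfer function: H(jω) = jωL/(R + jωL).
Step 3 — Numerator jωL = j·17.29; denominator R + jωL = 10.4 + j17.29.
Step 4 — H = 0.7343 + j0.4417.
Step 5 — Magnitude: |H| = 0.8569 (-1.3 dB); phase: φ = 31.0°.

|H| = 0.8569 (-1.3 dB), φ = 31.0°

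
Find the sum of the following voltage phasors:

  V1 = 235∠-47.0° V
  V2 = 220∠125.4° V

Step 1 — Convert each phasor to rectangular form:
  V1 = 235·(cos(-47.0°) + j·sin(-47.0°)) = 160.3 - j171.9 V
  V2 = 220·(cos(125.4°) + j·sin(125.4°)) = -127.4 + j179.3 V
Step 2 — Sum components: V_total = 32.83 + j7.46 V.
Step 3 — Convert to polar: |V_total| = 33.66 V, ∠V_total = 12.8°.

V_total = 33.66∠12.8° V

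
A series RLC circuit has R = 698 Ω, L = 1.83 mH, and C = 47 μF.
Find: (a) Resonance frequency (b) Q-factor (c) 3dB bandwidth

Step 1 — Resonance: ω₀ = 1/√(LC) = 1/√(0.00183·4.7e-05) = 3410 rad/s.
Step 2 — f₀ = ω₀/(2π) = 542.7 Hz.
Step 3 — Series Q: Q = ω₀L/R = 3410·0.00183/698 = 0.00894.
Step 4 — Bandwidth: Δω = ω₀/Q = 3.814e+05 rad/s; BW = Δω/(2π) = 6.071e+04 Hz.

(a) f₀ = 542.7 Hz  (b) Q = 0.00894  (c) BW = 6.071e+04 Hz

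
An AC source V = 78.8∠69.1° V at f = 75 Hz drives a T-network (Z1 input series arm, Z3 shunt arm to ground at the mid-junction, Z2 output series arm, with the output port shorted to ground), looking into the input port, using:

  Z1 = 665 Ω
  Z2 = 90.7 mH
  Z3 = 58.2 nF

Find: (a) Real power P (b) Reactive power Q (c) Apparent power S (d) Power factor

Step 1 — Angular frequency: ω = 2π·f = 2π·75 = 471.2 rad/s.
Step 2 — Component impedances:
  Z1: Z = R = 665 Ω
  Z2: Z = jωL = j·471.2·0.0907 = 0 + j42.74 Ω
  Z3: Z = 1/(jωC) = -j/(ω·C) = 0 - j3.646e+04 Ω
Step 3 — With the output port shorted to ground, the output series arm Z2 runs from the junction to ground; the shunt arm Z3 also runs from the junction to ground. They appear in parallel: Z3 || Z2 = 0 + j42.79 Ω.
Step 4 — Series with input arm Z1: Z_in = Z1 + (Z3 || Z2) = 665 + j42.79 Ω = 666.4∠3.7° Ω.
Step 5 — Source phasor: V = 78.8∠69.1° V = 28.11 + j73.62 V.
Step 6 — Current: I = V / Z = 0.04919 + j0.1075 A = 0.1183∠65.4° A.
Step 7 — Complex power: S = V·I* = 9.299 + j0.5984 VA.
Step 8 — Real power: P = Re(S) = 9.299 W.
Step 9 — Reactive power: Q = Im(S) = 0.5984 VAR.
Step 10 — Apparent power: |S| = 9.318 VA.
Step 11 — Power factor: PF = P/|S| = 0.9979 (lagging).

(a) P = 9.299 W  (b) Q = 0.5984 VAR  (c) S = 9.318 VA  (d) PF = 0.9979 (lagging)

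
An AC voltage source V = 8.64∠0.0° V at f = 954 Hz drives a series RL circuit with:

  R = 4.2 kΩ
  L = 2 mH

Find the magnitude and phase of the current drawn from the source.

Step 1 — Angular frequency: ω = 2π·f = 2π·954 = 5994 rad/s.
Step 2 — Component impedances:
  R: Z = R = 4200 Ω
  L: Z = jωL = j·5994·0.002 = 0 + j11.99 Ω
Step 3 — Series combination: Z_total = R + L = 4200 + j11.99 Ω = 4200∠0.2° Ω.
Step 4 — Source phasor: V = 8.64∠0.0° V = 8.64 V.
Step 5 — Ohm's law: I = V / Z_total = (8.64) / (4200 + j11.99) = 0.002057 - j5.872e-06 A.
Step 6 — Convert to polar: |I| = 0.002057 A, ∠I = -0.2°.

I = 0.002057∠-0.2° A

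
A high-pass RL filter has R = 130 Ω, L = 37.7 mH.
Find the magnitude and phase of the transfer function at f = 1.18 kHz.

Step 1 — Angular frequency: ω = 2π·1180 = 7414 rad/s.
Step 2 — Transfer function: H(jω) = jωL/(R + jωL).
Step 3 — Numerator jωL = j·279.5; denominator R + jωL = 130 + j279.5.
Step 4 — H = 0.8222 + j0.3824.
Step 5 — Magnitude: |H| = 0.9067 (-0.9 dB); phase: φ = 24.9°.

|H| = 0.9067 (-0.9 dB), φ = 24.9°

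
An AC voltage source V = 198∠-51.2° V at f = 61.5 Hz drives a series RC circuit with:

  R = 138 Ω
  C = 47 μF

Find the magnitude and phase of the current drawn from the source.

Step 1 — Angular frequency: ω = 2π·f = 2π·61.5 = 386.4 rad/s.
Step 2 — Component impedances:
  R: Z = R = 138 Ω
  C: Z = 1/(jωC) = -j/(ω·C) = 0 - j55.06 Ω
Step 3 — Series combination: Z_total = R + C = 138 - j55.06 Ω = 148.6∠-21.8° Ω.
Step 4 — Source phasor: V = 198∠-51.2° V = 124.1 - j154.3 V.
Step 5 — Ohm's law: I = V / Z_total = (124.1 - j154.3) / (138 - j55.06) = 1.16 - j0.6552 A.
Step 6 — Convert to polar: |I| = 1.333 A, ∠I = -29.4°.

I = 1.333∠-29.4° A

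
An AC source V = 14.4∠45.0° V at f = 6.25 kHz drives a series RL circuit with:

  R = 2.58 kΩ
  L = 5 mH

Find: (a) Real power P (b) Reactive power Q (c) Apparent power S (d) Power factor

Step 1 — Angular frequency: ω = 2π·f = 2π·6250 = 3.927e+04 rad/s.
Step 2 — Component impedances:
  R: Z = R = 2580 Ω
  L: Z = jωL = j·3.927e+04·0.005 = 0 + j196.3 Ω
Step 3 — Series combination: Z_total = R + L = 2580 + j196.3 Ω = 2587∠4.4° Ω.
Step 4 — Source phasor: V = 14.4∠45.0° V = 10.18 + j10.18 V.
Step 5 — Current: I = V / Z = 0.004223 + j0.003625 A = 0.005565∠40.6° A.
Step 6 — Complex power: S = V·I* = 0.07991 + j0.006081 VA.
Step 7 — Real power: P = Re(S) = 0.07991 W.
Step 8 — Reactive power: Q = Im(S) = 0.006081 VAR.
Step 9 — Apparent power: |S| = 0.08014 VA.
Step 10 — Power factor: PF = P/|S| = 0.9971 (lagging).

(a) P = 0.07991 W  (b) Q = 0.006081 VAR  (c) S = 0.08014 VA  (d) PF = 0.9971 (lagging)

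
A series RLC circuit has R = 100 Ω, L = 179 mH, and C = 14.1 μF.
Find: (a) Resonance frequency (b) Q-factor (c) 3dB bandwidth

Step 1 — Resonance: ω₀ = 1/√(LC) = 1/√(0.179·1.41e-05) = 629.5 rad/s.
Step 2 — f₀ = ω₀/(2π) = 100.2 Hz.
Step 3 — Series Q: Q = ω₀L/R = 629.5·0.179/100 = 1.127.
Step 4 — Bandwidth: Δω = ω₀/Q = 558.7 rad/s; BW = Δω/(2π) = 88.91 Hz.

(a) f₀ = 100.2 Hz  (b) Q = 1.127  (c) BW = 88.91 Hz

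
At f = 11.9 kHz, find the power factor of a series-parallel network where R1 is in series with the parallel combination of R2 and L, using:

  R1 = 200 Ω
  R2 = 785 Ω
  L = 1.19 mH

Step 1 — Angular frequency: ω = 2π·f = 2π·1.19e+04 = 7.477e+04 rad/s.
Step 2 — Component impedances:
  R1: Z = R = 200 Ω
  R2: Z = R = 785 Ω
  L: Z = jωL = j·7.477e+04·0.00119 = 0 + j88.98 Ω
Step 3 — Parallel branch: R2 || L = 1/(1/R2 + 1/L) = 9.957 + j87.85 Ω.
Step 4 — Series with R1: Z_total = R1 + (R2 || L) = 210 + j87.85 Ω = 227.6∠22.7° Ω.
Step 5 — Power factor: PF = cos(φ) = Re(Z)/|Z| = 209.96/227.59 = 0.9225.
Step 6 — Type: Im(Z) = 87.85 ⇒ lagging (phase φ = 22.7°).

PF = 0.9225 (lagging, φ = 22.7°)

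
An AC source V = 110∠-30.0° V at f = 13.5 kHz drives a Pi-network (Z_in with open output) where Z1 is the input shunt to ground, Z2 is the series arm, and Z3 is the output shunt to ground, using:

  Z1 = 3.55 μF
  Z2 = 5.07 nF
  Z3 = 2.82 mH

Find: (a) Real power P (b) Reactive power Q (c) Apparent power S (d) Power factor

Step 1 — Angular frequency: ω = 2π·f = 2π·1.35e+04 = 8.482e+04 rad/s.
Step 2 — Component impedances:
  Z1: Z = 1/(jωC) = -j/(ω·C) = 0 - j3.321 Ω
  Z2: Z = 1/(jωC) = -j/(ω·C) = 0 - j2325 Ω
  Z3: Z = jωL = j·8.482e+04·0.00282 = 0 + j239.2 Ω
Step 3 — With open output, the series arm Z2 and the output shunt Z3 appear in series to ground: Z2 + Z3 = 0 - j2086 Ω.
Step 4 — Parallel with input shunt Z1: Z_in = Z1 || (Z2 + Z3) = 0 - j3.316 Ω = 3.316∠-90.0° Ω.
Step 5 — Source phasor: V = 110∠-30.0° V = 95.26 - j55 V.
Step 6 — Current: I = V / Z = 16.59 + j28.73 A = 33.18∠60.0° A.
Step 7 — Complex power: S = V·I* = 0 - j3649 VA.
Step 8 — Real power: P = Re(S) = 0 W.
Step 9 — Reactive power: Q = Im(S) = -3649 VAR.
Step 10 — Apparent power: |S| = 3649 VA.
Step 11 — Power factor: PF = P/|S| = 0 (leading).

(a) P = 0 W  (b) Q = -3649 VAR  (c) S = 3649 VA  (d) PF = 0 (leading)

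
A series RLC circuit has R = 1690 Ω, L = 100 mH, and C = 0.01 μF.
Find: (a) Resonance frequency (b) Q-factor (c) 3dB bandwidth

Step 1 — Resonance: ω₀ = 1/√(LC) = 1/√(0.1·1e-08) = 3.162e+04 rad/s.
Step 2 — f₀ = ω₀/(2π) = 5033 Hz.
Step 3 — Series Q: Q = ω₀L/R = 3.162e+04·0.1/1690 = 1.871.
Step 4 — Bandwidth: Δω = ω₀/Q = 1.69e+04 rad/s; BW = Δω/(2π) = 2690 Hz.

(a) f₀ = 5033 Hz  (b) Q = 1.871  (c) BW = 2690 Hz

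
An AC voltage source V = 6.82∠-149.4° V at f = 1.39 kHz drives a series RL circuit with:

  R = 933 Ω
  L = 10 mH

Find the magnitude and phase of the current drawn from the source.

Step 1 — Angular frequency: ω = 2π·f = 2π·1390 = 8734 rad/s.
Step 2 — Component impedances:
  R: Z = R = 933 Ω
  L: Z = jωL = j·8734·0.01 = 0 + j87.34 Ω
Step 3 — Series combination: Z_total = R + L = 933 + j87.34 Ω = 937.1∠5.3° Ω.
Step 4 — Source phasor: V = 6.82∠-149.4° V = -5.87 - j3.472 V.
Step 5 — Ohm's law: I = V / Z_total = (-5.87 - j3.472) / (933 + j87.34) = -0.006582 - j0.003105 A.
Step 6 — Convert to polar: |I| = 0.007278 A, ∠I = -154.7°.

I = 0.007278∠-154.7° A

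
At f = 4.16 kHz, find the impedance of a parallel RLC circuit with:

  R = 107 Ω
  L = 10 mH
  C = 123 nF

Step 1 — Angular frequency: ω = 2π·f = 2π·4160 = 2.614e+04 rad/s.
Step 2 — Component impedances:
  R: Z = R = 107 Ω
  L: Z = jωL = j·2.614e+04·0.01 = 0 + j261.4 Ω
  C: Z = 1/(jωC) = -j/(ω·C) = 0 - j311 Ω
Step 3 — Parallel combination: 1/Z_total = 1/R + 1/L + 1/C; Z_total = 106.5 + j6.964 Ω = 106.8∠3.7° Ω.

Z = 106.5 + j6.964 Ω = 106.8∠3.7° Ω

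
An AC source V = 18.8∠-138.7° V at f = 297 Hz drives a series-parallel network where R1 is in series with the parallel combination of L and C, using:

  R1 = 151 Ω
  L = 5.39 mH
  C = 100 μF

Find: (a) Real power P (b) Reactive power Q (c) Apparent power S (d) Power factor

Step 1 — Angular frequency: ω = 2π·f = 2π·297 = 1866 rad/s.
Step 2 — Component impedances:
  R1: Z = R = 151 Ω
  L: Z = jωL = j·1866·0.00539 = 0 + j10.06 Ω
  C: Z = 1/(jωC) = -j/(ω·C) = 0 - j5.359 Ω
Step 3 — Parallel branch: L || C = 1/(1/L + 1/C) = 0 - j11.47 Ω.
Step 4 — Series with R1: Z_total = R1 + (L || C) = 151 - j11.47 Ω = 151.4∠-4.3° Ω.
Step 5 — Source phasor: V = 18.8∠-138.7° V = -14.12 - j12.41 V.
Step 6 — Current: I = V / Z = -0.08679 - j0.08876 A = 0.1241∠-134.4° A.
Step 7 — Complex power: S = V·I* = 2.327 - j0.1768 VA.
Step 8 — Real power: P = Re(S) = 2.327 W.
Step 9 — Reactive power: Q = Im(S) = -0.1768 VAR.
Step 10 — Apparent power: |S| = 2.334 VA.
Step 11 — Power factor: PF = P/|S| = 0.9971 (leading).

(a) P = 2.327 W  (b) Q = -0.1768 VAR  (c) S = 2.334 VA  (d) PF = 0.9971 (leading)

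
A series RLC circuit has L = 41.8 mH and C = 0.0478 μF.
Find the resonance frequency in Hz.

Step 1 — Resonance condition Im(Z)=0 gives ω₀ = 1/√(LC).
Step 2 — ω₀ = 1/√(0.0418·4.78e-08) = 2.237e+04 rad/s.
Step 3 — f₀ = ω₀/(2π) = 3561 Hz.

f₀ = 3561 Hz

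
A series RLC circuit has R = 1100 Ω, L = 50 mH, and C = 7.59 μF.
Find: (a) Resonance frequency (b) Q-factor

Step 1 — Resonance condition Im(Z)=0 gives ω₀ = 1/√(LC).
Step 2 — ω₀ = 1/√(0.05·7.59e-06) = 1623 rad/s.
Step 3 — f₀ = ω₀/(2π) = 258.4 Hz.
Step 4 — Series Q: Q = ω₀L/R = 1623·0.05/1100 = 0.07379.

(a) f₀ = 258.4 Hz  (b) Q = 0.07379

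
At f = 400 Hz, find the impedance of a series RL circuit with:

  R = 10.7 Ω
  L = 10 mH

Step 1 — Angular frequency: ω = 2π·f = 2π·400 = 2513 rad/s.
Step 2 — Component impedances:
  R: Z = R = 10.7 Ω
  L: Z = jωL = j·2513·0.01 = 0 + j25.13 Ω
Step 3 — Series combination: Z_total = R + L = 10.7 + j25.13 Ω = 27.32∠66.9° Ω.

Z = 10.7 + j25.13 Ω = 27.32∠66.9° Ω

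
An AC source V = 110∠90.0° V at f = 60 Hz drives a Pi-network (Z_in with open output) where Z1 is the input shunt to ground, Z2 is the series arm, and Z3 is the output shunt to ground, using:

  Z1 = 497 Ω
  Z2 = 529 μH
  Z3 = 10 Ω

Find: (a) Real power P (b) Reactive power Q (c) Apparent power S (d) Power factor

Step 1 — Angular frequency: ω = 2π·f = 2π·60 = 377 rad/s.
Step 2 — Component impedances:
  Z1: Z = R = 497 Ω
  Z2: Z = jωL = j·377·0.000529 = 0 + j0.1994 Ω
  Z3: Z = R = 10 Ω
Step 3 — With open output, the series arm Z2 and the output shunt Z3 appear in series to ground: Z2 + Z3 = 10 + j0.1994 Ω.
Step 4 — Parallel with input shunt Z1: Z_in = Z1 || (Z2 + Z3) = 9.803 + j0.1916 Ω = 9.805∠1.1° Ω.
Step 5 — Source phasor: V = 110∠90.0° V = 0 + j110 V.
Step 6 — Current: I = V / Z = 0.2193 + j11.22 A = 11.22∠88.9° A.
Step 7 — Complex power: S = V·I* = 1234 + j24.12 VA.
Step 8 — Real power: P = Re(S) = 1234 W.
Step 9 — Reactive power: Q = Im(S) = 24.12 VAR.
Step 10 — Apparent power: |S| = 1234 VA.
Step 11 — Power factor: PF = P/|S| = 0.9998 (lagging).

(a) P = 1234 W  (b) Q = 24.12 VAR  (c) S = 1234 VA  (d) PF = 0.9998 (lagging)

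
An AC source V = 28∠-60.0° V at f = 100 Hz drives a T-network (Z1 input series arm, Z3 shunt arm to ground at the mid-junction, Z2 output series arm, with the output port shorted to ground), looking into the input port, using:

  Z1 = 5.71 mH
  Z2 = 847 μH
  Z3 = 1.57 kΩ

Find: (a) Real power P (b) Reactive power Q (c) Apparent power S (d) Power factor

Step 1 — Angular frequency: ω = 2π·f = 2π·100 = 628.3 rad/s.
Step 2 — Component impedances:
  Z1: Z = jωL = j·628.3·0.00571 = 0 + j3.588 Ω
  Z2: Z = jωL = j·628.3·0.000847 = 0 + j0.5322 Ω
  Z3: Z = R = 1570 Ω
Step 3 — With the output port shorted to ground, the output series arm Z2 runs from the junction to ground; the shunt arm Z3 also runs from the junction to ground. They appear in parallel: Z3 || Z2 = 0.0001804 + j0.5322 Ω.
Step 4 — Series with input arm Z1: Z_in = Z1 + (Z3 || Z2) = 0.0001804 + j4.12 Ω = 4.12∠90.0° Ω.
Step 5 — Source phasor: V = 28∠-60.0° V = 14 - j24.25 V.
Step 6 — Current: I = V / Z = -5.886 - j3.398 A = 6.796∠-150.0° A.
Step 7 — Complex power: S = V·I* = 0.008332 + j190.3 VA.
Step 8 — Real power: P = Re(S) = 0.008332 W.
Step 9 — Reactive power: Q = Im(S) = 190.3 VAR.
Step 10 — Apparent power: |S| = 190.3 VA.
Step 11 — Power factor: PF = P/|S| = 4.379e-05 (lagging).

(a) P = 0.008332 W  (b) Q = 190.3 VAR  (c) S = 190.3 VA  (d) PF = 4.379e-05 (lagging)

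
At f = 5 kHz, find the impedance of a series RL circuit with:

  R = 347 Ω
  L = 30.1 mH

Step 1 — Angular frequency: ω = 2π·f = 2π·5000 = 3.142e+04 rad/s.
Step 2 — Component impedances:
  R: Z = R = 347 Ω
  L: Z = jωL = j·3.142e+04·0.0301 = 0 + j945.6 Ω
Step 3 — Series combination: Z_total = R + L = 347 + j945.6 Ω = 1007∠69.8° Ω.

Z = 347 + j945.6 Ω = 1007∠69.8° Ω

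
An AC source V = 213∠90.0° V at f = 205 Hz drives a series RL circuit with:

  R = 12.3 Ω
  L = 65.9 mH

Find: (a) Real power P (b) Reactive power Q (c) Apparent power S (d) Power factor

Step 1 — Angular frequency: ω = 2π·f = 2π·205 = 1288 rad/s.
Step 2 — Component impedances:
  R: Z = R = 12.3 Ω
  L: Z = jωL = j·1288·0.0659 = 0 + j84.88 Ω
Step 3 — Series combination: Z_total = R + L = 12.3 + j84.88 Ω = 85.77∠81.8° Ω.
Step 4 — Source phasor: V = 213∠90.0° V = 0 + j213 V.
Step 5 — Current: I = V / Z = 2.458 + j0.3561 A = 2.483∠8.2° A.
Step 6 — Complex power: S = V·I* = 75.86 + j523.5 VA.
Step 7 — Real power: P = Re(S) = 75.86 W.
Step 8 — Reactive power: Q = Im(S) = 523.5 VAR.
Step 9 — Apparent power: |S| = 529 VA.
Step 10 — Power factor: PF = P/|S| = 0.1434 (lagging).

(a) P = 75.86 W  (b) Q = 523.5 VAR  (c) S = 529 VA  (d) PF = 0.1434 (lagging)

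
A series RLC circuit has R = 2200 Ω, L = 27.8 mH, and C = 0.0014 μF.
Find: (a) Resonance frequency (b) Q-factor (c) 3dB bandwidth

Step 1 — Resonance: ω₀ = 1/√(LC) = 1/√(0.0278·1.4e-09) = 1.603e+05 rad/s.
Step 2 — f₀ = ω₀/(2π) = 2.551e+04 Hz.
Step 3 — Series Q: Q = ω₀L/R = 1.603e+05·0.0278/2200 = 2.026.
Step 4 — Bandwidth: Δω = ω₀/Q = 7.914e+04 rad/s; BW = Δω/(2π) = 1.259e+04 Hz.

(a) f₀ = 2.551e+04 Hz  (b) Q = 2.026  (c) BW = 1.259e+04 Hz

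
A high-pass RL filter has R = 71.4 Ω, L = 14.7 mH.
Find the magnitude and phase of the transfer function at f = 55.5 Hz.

Step 1 — Angular frequency: ω = 2π·55.5 = 348.7 rad/s.
Step 2 — Transfer function: H(jω) = jωL/(R + jωL).
Step 3 — Numerator jωL = j·5.126; denominator R + jωL = 71.4 + j5.126.
Step 4 — H = 0.005128 + j0.07143.
Step 5 — Magnitude: |H| = 0.07161 (-22.9 dB); phase: φ = 85.9°.

|H| = 0.07161 (-22.9 dB), φ = 85.9°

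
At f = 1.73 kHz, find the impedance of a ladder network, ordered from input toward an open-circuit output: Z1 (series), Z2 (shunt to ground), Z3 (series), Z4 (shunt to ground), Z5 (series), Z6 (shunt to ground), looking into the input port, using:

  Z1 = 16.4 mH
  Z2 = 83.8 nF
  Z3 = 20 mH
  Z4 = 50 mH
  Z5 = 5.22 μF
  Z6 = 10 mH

Step 1 — Angular frequency: ω = 2π·f = 2π·1730 = 1.087e+04 rad/s.
Step 2 — Component impedances:
  Z1: Z = jωL = j·1.087e+04·0.0164 = 0 + j178.3 Ω
  Z2: Z = 1/(jωC) = -j/(ω·C) = 0 - j1098 Ω
  Z3: Z = jωL = j·1.087e+04·0.02 = 0 + j217.4 Ω
  Z4: Z = jωL = j·1.087e+04·0.05 = 0 + j543.5 Ω
  Z5: Z = 1/(jωC) = -j/(ω·C) = 0 - j17.62 Ω
  Z6: Z = jωL = j·1.087e+04·0.01 = 0 + j108.7 Ω
Step 3 — Ladder network (open output): work backward from the far end, alternating series and parallel combinations. Z_in = 0 + j582.4 Ω = 582.4∠90.0° Ω.

Z = 0 + j582.4 Ω = 582.4∠90.0° Ω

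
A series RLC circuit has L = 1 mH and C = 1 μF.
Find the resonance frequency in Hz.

Step 1 — Resonance condition Im(Z)=0 gives ω₀ = 1/√(LC).
Step 2 — ω₀ = 1/√(0.001·1e-06) = 3.162e+04 rad/s.
Step 3 — f₀ = ω₀/(2π) = 5033 Hz.

f₀ = 5033 Hz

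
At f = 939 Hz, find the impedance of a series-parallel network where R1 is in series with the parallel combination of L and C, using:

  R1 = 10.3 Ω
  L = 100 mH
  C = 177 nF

Step 1 — Angular frequency: ω = 2π·f = 2π·939 = 5900 rad/s.
Step 2 — Component impedances:
  R1: Z = R = 10.3 Ω
  L: Z = jωL = j·5900·0.1 = 0 + j590 Ω
  C: Z = 1/(jωC) = -j/(ω·C) = 0 - j957.6 Ω
Step 3 — Parallel branch: L || C = 1/(1/L + 1/C) = 0 + j1537 Ω.
Step 4 — Series with R1: Z_total = R1 + (L || C) = 10.3 + j1537 Ω = 1537∠89.6° Ω.

Z = 10.3 + j1537 Ω = 1537∠89.6° Ω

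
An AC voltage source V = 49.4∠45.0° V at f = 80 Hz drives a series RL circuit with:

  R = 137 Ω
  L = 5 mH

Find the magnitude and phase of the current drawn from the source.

Step 1 — Angular frequency: ω = 2π·f = 2π·80 = 502.7 rad/s.
Step 2 — Component impedances:
  R: Z = R = 137 Ω
  L: Z = jωL = j·502.7·0.005 = 0 + j2.513 Ω
Step 3 — Series combination: Z_total = R + L = 137 + j2.513 Ω = 137∠1.1° Ω.
Step 4 — Source phasor: V = 49.4∠45.0° V = 34.93 + j34.93 V.
Step 5 — Ohm's law: I = V / Z_total = (34.93 + j34.93) / (137 + j2.513) = 0.2596 + j0.2502 A.
Step 6 — Convert to polar: |I| = 0.3605 A, ∠I = 43.9°.

I = 0.3605∠43.9° A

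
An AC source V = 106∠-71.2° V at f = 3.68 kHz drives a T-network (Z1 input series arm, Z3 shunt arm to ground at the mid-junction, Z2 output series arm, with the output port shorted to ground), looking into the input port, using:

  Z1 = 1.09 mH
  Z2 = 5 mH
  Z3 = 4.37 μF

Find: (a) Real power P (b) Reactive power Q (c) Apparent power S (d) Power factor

Step 1 — Angular frequency: ω = 2π·f = 2π·3680 = 2.312e+04 rad/s.
Step 2 — Component impedances:
  Z1: Z = jωL = j·2.312e+04·0.00109 = 0 + j25.2 Ω
  Z2: Z = jωL = j·2.312e+04·0.005 = 0 + j115.6 Ω
  Z3: Z = 1/(jωC) = -j/(ω·C) = 0 - j9.897 Ω
Step 3 — With the output port shorted to ground, the output series arm Z2 runs from the junction to ground; the shunt arm Z3 also runs from the junction to ground. They appear in parallel: Z3 || Z2 = 0 - j10.82 Ω.
Step 4 — Series with input arm Z1: Z_in = Z1 + (Z3 || Z2) = 0 + j14.38 Ω = 14.38∠90.0° Ω.
Step 5 — Source phasor: V = 106∠-71.2° V = 34.16 - j100.3 V.
Step 6 — Current: I = V / Z = -6.978 - j2.376 A = 7.371∠-161.2° A.
Step 7 — Complex power: S = V·I* = 0 + j781.4 VA.
Step 8 — Real power: P = Re(S) = 0 W.
Step 9 — Reactive power: Q = Im(S) = 781.4 VAR.
Step 10 — Apparent power: |S| = 781.4 VA.
Step 11 — Power factor: PF = P/|S| = 0 (lagging).

(a) P = 0 W  (b) Q = 781.4 VAR  (c) S = 781.4 VA  (d) PF = 0 (lagging)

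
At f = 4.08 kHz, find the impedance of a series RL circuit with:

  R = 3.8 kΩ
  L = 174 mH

Step 1 — Angular frequency: ω = 2π·f = 2π·4080 = 2.564e+04 rad/s.
Step 2 — Component impedances:
  R: Z = R = 3800 Ω
  L: Z = jωL = j·2.564e+04·0.174 = 0 + j4461 Ω
Step 3 — Series combination: Z_total = R + L = 3800 + j4461 Ω = 5860∠49.6° Ω.

Z = 3800 + j4461 Ω = 5860∠49.6° Ω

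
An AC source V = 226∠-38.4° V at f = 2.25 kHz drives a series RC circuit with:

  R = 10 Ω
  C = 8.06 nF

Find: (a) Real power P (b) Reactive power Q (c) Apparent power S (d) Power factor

Step 1 — Angular frequency: ω = 2π·f = 2π·2250 = 1.414e+04 rad/s.
Step 2 — Component impedances:
  R: Z = R = 10 Ω
  C: Z = 1/(jωC) = -j/(ω·C) = 0 - j8776 Ω
Step 3 — Series combination: Z_total = R + C = 10 - j8776 Ω = 8776∠-89.9° Ω.
Step 4 — Source phasor: V = 226∠-38.4° V = 177.1 - j140.4 V.
Step 5 — Current: I = V / Z = 0.01602 + j0.02016 A = 0.02575∠51.5° A.
Step 6 — Complex power: S = V·I* = 0.006631 - j5.82 VA.
Step 7 — Real power: P = Re(S) = 0.006631 W.
Step 8 — Reactive power: Q = Im(S) = -5.82 VAR.
Step 9 — Apparent power: |S| = 5.82 VA.
Step 10 — Power factor: PF = P/|S| = 0.001139 (leading).

(a) P = 0.006631 W  (b) Q = -5.82 VAR  (c) S = 5.82 VA  (d) PF = 0.001139 (leading)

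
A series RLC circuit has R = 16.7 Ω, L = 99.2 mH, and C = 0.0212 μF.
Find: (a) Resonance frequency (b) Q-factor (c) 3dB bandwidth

Step 1 — Resonance: ω₀ = 1/√(LC) = 1/√(0.0992·2.12e-08) = 2.181e+04 rad/s.
Step 2 — f₀ = ω₀/(2π) = 3471 Hz.
Step 3 — Series Q: Q = ω₀L/R = 2.181e+04·0.0992/16.7 = 129.5.
Step 4 — Bandwidth: Δω = ω₀/Q = 168.3 rad/s; BW = Δω/(2π) = 26.79 Hz.

(a) f₀ = 3471 Hz  (b) Q = 129.5  (c) BW = 26.79 Hz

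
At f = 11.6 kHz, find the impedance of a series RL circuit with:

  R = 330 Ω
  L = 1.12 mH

Step 1 — Angular frequency: ω = 2π·f = 2π·1.16e+04 = 7.288e+04 rad/s.
Step 2 — Component impedances:
  R: Z = R = 330 Ω
  L: Z = jωL = j·7.288e+04·0.00112 = 0 + j81.63 Ω
Step 3 — Series combination: Z_total = R + L = 330 + j81.63 Ω = 339.9∠13.9° Ω.

Z = 330 + j81.63 Ω = 339.9∠13.9° Ω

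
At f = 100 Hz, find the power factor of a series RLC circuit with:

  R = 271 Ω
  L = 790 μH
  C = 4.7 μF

Step 1 — Angular frequency: ω = 2π·f = 2π·100 = 628.3 rad/s.
Step 2 — Component impedances:
  R: Z = R = 271 Ω
  L: Z = jωL = j·628.3·0.00079 = 0 + j0.4964 Ω
  C: Z = 1/(jωC) = -j/(ω·C) = 0 - j338.6 Ω
Step 3 — Series combination: Z_total = R + L + C = 271 - j338.1 Ω = 433.3∠-51.3° Ω.
Step 4 — Power factor: PF = cos(φ) = Re(Z)/|Z| = 271/433.3 = 0.6254.
Step 5 — Type: Im(Z) = -338.1 ⇒ leading (phase φ = -51.3°).

PF = 0.6254 (leading, φ = -51.3°)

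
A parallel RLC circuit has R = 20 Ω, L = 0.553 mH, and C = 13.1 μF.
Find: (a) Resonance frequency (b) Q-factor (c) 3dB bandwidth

Step 1 — Resonance: ω₀ = 1/√(LC) = 1/√(0.000553·1.31e-05) = 1.175e+04 rad/s.
Step 2 — f₀ = ω₀/(2π) = 1870 Hz.
Step 3 — Parallel Q: Q = R/(ω₀L) = 20/(1.175e+04·0.000553) = 3.078.
Step 4 — Bandwidth: Δω = ω₀/Q = 3817 rad/s; BW = Δω/(2π) = 607.5 Hz.

(a) f₀ = 1870 Hz  (b) Q = 3.078  (c) BW = 607.5 Hz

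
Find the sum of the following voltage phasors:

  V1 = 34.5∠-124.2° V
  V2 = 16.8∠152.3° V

Step 1 — Convert each phasor to rectangular form:
  V1 = 34.5·(cos(-124.2°) + j·sin(-124.2°)) = -19.39 - j28.53 V
  V2 = 16.8·(cos(152.3°) + j·sin(152.3°)) = -14.87 + j7.809 V
Step 2 — Sum components: V_total = -34.27 - j20.72 V.
Step 3 — Convert to polar: |V_total| = 40.05 V, ∠V_total = -148.8°.

V_total = 40.05∠-148.8° V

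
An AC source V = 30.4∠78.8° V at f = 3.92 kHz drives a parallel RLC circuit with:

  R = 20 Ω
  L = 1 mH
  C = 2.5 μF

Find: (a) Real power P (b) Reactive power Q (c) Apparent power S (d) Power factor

Step 1 — Angular frequency: ω = 2π·f = 2π·3920 = 2.463e+04 rad/s.
Step 2 — Component impedances:
  R: Z = R = 20 Ω
  L: Z = jωL = j·2.463e+04·0.001 = 0 + j24.63 Ω
  C: Z = 1/(jωC) = -j/(ω·C) = 0 - j16.24 Ω
Step 3 — Parallel combination: 1/Z_total = 1/R + 1/L + 1/C; Z_total = 17.01 - j7.134 Ω = 18.44∠-22.8° Ω.
Step 4 — Source phasor: V = 30.4∠78.8° V = 5.905 + j29.82 V.
Step 5 — Current: I = V / Z = -0.3302 + j1.615 A = 1.648∠101.6° A.
Step 6 — Complex power: S = V·I* = 46.21 - j19.38 VA.
Step 7 — Real power: P = Re(S) = 46.21 W.
Step 8 — Reactive power: Q = Im(S) = -19.38 VAR.
Step 9 — Apparent power: |S| = 50.11 VA.
Step 10 — Power factor: PF = P/|S| = 0.9222 (leading).

(a) P = 46.21 W  (b) Q = -19.38 VAR  (c) S = 50.11 VA  (d) PF = 0.9222 (leading)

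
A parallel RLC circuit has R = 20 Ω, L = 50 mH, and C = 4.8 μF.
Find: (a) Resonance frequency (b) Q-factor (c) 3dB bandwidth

Step 1 — Resonance: ω₀ = 1/√(LC) = 1/√(0.05·4.8e-06) = 2041 rad/s.
Step 2 — f₀ = ω₀/(2π) = 324.9 Hz.
Step 3 — Parallel Q: Q = R/(ω₀L) = 20/(2041·0.05) = 0.196.
Step 4 — Bandwidth: Δω = ω₀/Q = 1.042e+04 rad/s; BW = Δω/(2π) = 1658 Hz.

(a) f₀ = 324.9 Hz  (b) Q = 0.196  (c) BW = 1658 Hz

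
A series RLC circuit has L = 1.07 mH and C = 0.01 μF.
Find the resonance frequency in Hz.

Step 1 — Resonance condition Im(Z)=0 gives ω₀ = 1/√(LC).
Step 2 — ω₀ = 1/√(0.00107·1e-08) = 3.057e+05 rad/s.
Step 3 — f₀ = ω₀/(2π) = 4.866e+04 Hz.

f₀ = 4.866e+04 Hz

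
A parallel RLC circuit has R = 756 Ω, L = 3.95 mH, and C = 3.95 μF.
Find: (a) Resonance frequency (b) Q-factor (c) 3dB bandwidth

Step 1 — Resonance: ω₀ = 1/√(LC) = 1/√(0.00395·3.95e-06) = 8006 rad/s.
Step 2 — f₀ = ω₀/(2π) = 1274 Hz.
Step 3 — Parallel Q: Q = R/(ω₀L) = 756/(8006·0.00395) = 23.91.
Step 4 — Bandwidth: Δω = ω₀/Q = 334.9 rad/s; BW = Δω/(2π) = 53.3 Hz.

(a) f₀ = 1274 Hz  (b) Q = 23.91  (c) BW = 53.3 Hz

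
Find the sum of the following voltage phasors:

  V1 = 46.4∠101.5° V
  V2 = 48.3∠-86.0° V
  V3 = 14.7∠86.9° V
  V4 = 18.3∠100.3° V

Step 1 — Convert each phasor to rectangular form:
  V1 = 46.4·(cos(101.5°) + j·sin(101.5°)) = -9.251 + j45.47 V
  V2 = 48.3·(cos(-86.0°) + j·sin(-86.0°)) = 3.369 - j48.18 V
  V3 = 14.7·(cos(86.9°) + j·sin(86.9°)) = 0.795 + j14.68 V
  V4 = 18.3·(cos(100.3°) + j·sin(100.3°)) = -3.272 + j18.01 V
Step 2 — Sum components: V_total = -8.359 + j29.97 V.
Step 3 — Convert to polar: |V_total| = 31.11 V, ∠V_total = 105.6°.

V_total = 31.11∠105.6° V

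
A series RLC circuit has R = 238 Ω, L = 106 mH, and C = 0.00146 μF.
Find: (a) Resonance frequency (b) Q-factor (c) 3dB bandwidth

Step 1 — Resonance: ω₀ = 1/√(LC) = 1/√(0.106·1.46e-09) = 8.038e+04 rad/s.
Step 2 — f₀ = ω₀/(2π) = 1.279e+04 Hz.
Step 3 — Series Q: Q = ω₀L/R = 8.038e+04·0.106/238 = 35.8.
Step 4 — Bandwidth: Δω = ω₀/Q = 2245 rad/s; BW = Δω/(2π) = 357.3 Hz.

(a) f₀ = 1.279e+04 Hz  (b) Q = 35.8  (c) BW = 357.3 Hz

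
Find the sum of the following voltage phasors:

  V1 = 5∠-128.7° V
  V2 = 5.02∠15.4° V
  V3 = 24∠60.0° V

Step 1 — Convert each phasor to rectangular form:
  V1 = 5·(cos(-128.7°) + j·sin(-128.7°)) = -3.126 - j3.902 V
  V2 = 5.02·(cos(15.4°) + j·sin(15.4°)) = 4.84 + j1.333 V
  V3 = 24·(cos(60.0°) + j·sin(60.0°)) = 12 + j20.78 V
Step 2 — Sum components: V_total = 13.71 + j18.22 V.
Step 3 — Convert to polar: |V_total| = 22.8 V, ∠V_total = 53.0°.

V_total = 22.8∠53.0° V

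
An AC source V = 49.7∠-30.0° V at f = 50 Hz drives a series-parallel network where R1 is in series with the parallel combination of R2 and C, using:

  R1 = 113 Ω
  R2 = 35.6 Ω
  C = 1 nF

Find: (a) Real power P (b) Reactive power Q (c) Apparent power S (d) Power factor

Step 1 — Angular frequency: ω = 2π·f = 2π·50 = 314.2 rad/s.
Step 2 — Component impedances:
  R1: Z = R = 113 Ω
  R2: Z = R = 35.6 Ω
  C: Z = 1/(jωC) = -j/(ω·C) = 0 - j3.183e+06 Ω
Step 3 — Parallel branch: R2 || C = 1/(1/R2 + 1/C) = 35.6 - j0.0003982 Ω.
Step 4 — Series with R1: Z_total = R1 + (R2 || C) = 148.6 - j0.0003982 Ω = 148.6∠-0.0° Ω.
Step 5 — Source phasor: V = 49.7∠-30.0° V = 43.04 - j24.85 V.
Step 6 — Current: I = V / Z = 0.2896 - j0.1672 A = 0.3345∠-30.0° A.
Step 7 — Complex power: S = V·I* = 16.62 - j4.454e-05 VA.
Step 8 — Real power: P = Re(S) = 16.62 W.
Step 9 — Reactive power: Q = Im(S) = -4.454e-05 VAR.
Step 10 — Apparent power: |S| = 16.62 VA.
Step 11 — Power factor: PF = P/|S| = 1 (leading).

(a) P = 16.62 W  (b) Q = -4.454e-05 VAR  (c) S = 16.62 VA  (d) PF = 1 (leading)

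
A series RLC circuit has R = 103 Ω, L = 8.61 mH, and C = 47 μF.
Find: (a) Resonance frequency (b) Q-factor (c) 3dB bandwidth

Step 1 — Resonance: ω₀ = 1/√(LC) = 1/√(0.00861·4.7e-05) = 1572 rad/s.
Step 2 — f₀ = ω₀/(2π) = 250.2 Hz.
Step 3 — Series Q: Q = ω₀L/R = 1572·0.00861/103 = 0.1314.
Step 4 — Bandwidth: Δω = ω₀/Q = 1.196e+04 rad/s; BW = Δω/(2π) = 1904 Hz.

(a) f₀ = 250.2 Hz  (b) Q = 0.1314  (c) BW = 1904 Hz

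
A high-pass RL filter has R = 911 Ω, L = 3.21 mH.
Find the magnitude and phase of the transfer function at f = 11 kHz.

Step 1 — Angular frequency: ω = 2π·1.1e+04 = 6.912e+04 rad/s.
Step 2 — Transfer function: H(jω) = jωL/(R + jωL).
Step 3 — Numerator jωL = j·221.9; denominator R + jωL = 911 + j221.9.
Step 4 — H = 0.05599 + j0.2299.
Step 5 — Magnitude: |H| = 0.2366 (-12.5 dB); phase: φ = 76.3°.

|H| = 0.2366 (-12.5 dB), φ = 76.3°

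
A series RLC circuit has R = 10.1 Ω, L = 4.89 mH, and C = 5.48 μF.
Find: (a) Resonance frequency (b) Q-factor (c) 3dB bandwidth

Step 1 — Resonance condition Im(Z)=0 gives ω₀ = 1/√(LC).
Step 2 — ω₀ = 1/√(0.00489·5.48e-06) = 6109 rad/s.
Step 3 — f₀ = ω₀/(2π) = 972.2 Hz.
Step 4 — Series Q: Q = ω₀L/R = 6109·0.00489/10.1 = 2.958.
Step 5 — 3dB bandwidth: Δω = ω₀/Q = 2065 rad/s; BW = Δω/(2π) = 328.7 Hz.

(a) f₀ = 972.2 Hz  (b) Q = 2.958  (c) BW = 328.7 Hz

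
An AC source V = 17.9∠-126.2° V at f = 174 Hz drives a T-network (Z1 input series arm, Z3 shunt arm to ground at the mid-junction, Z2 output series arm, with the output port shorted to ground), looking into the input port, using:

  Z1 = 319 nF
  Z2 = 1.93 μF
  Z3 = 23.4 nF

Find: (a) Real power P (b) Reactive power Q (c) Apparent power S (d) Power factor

Step 1 — Angular frequency: ω = 2π·f = 2π·174 = 1093 rad/s.
Step 2 — Component impedances:
  Z1: Z = 1/(jωC) = -j/(ω·C) = 0 - j2867 Ω
  Z2: Z = 1/(jωC) = -j/(ω·C) = 0 - j473.9 Ω
  Z3: Z = 1/(jωC) = -j/(ω·C) = 0 - j3.909e+04 Ω
Step 3 — With the output port shorted to ground, the output series arm Z2 runs from the junction to ground; the shunt arm Z3 also runs from the junction to ground. They appear in parallel: Z3 || Z2 = 0 - j468.3 Ω.
Step 4 — Series with input arm Z1: Z_in = Z1 + (Z3 || Z2) = 0 - j3336 Ω = 3336∠-90.0° Ω.
Step 5 — Source phasor: V = 17.9∠-126.2° V = -10.57 - j14.44 V.
Step 6 — Current: I = V / Z = 0.00433 - j0.003169 A = 0.005366∠-36.2° A.
Step 7 — Complex power: S = V·I* = 0 - j0.09606 VA.
Step 8 — Real power: P = Re(S) = 0 W.
Step 9 — Reactive power: Q = Im(S) = -0.09606 VAR.
Step 10 — Apparent power: |S| = 0.09606 VA.
Step 11 — Power factor: PF = P/|S| = 0 (leading).

(a) P = 0 W  (b) Q = -0.09606 VAR  (c) S = 0.09606 VA  (d) PF = 0 (leading)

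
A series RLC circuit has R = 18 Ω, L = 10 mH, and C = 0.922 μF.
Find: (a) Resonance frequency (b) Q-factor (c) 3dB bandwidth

Step 1 — Resonance: ω₀ = 1/√(LC) = 1/√(0.01·9.22e-07) = 1.041e+04 rad/s.
Step 2 — f₀ = ω₀/(2π) = 1658 Hz.
Step 3 — Series Q: Q = ω₀L/R = 1.041e+04·0.01/18 = 5.786.
Step 4 — Bandwidth: Δω = ω₀/Q = 1800 rad/s; BW = Δω/(2π) = 286.5 Hz.

(a) f₀ = 1658 Hz  (b) Q = 5.786  (c) BW = 286.5 Hz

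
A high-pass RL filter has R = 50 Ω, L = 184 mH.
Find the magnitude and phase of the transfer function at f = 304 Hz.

Step 1 — Angular frequency: ω = 2π·304 = 1910 rad/s.
Step 2 — Transfer function: H(jω) = jωL/(R + jωL).
Step 3 — Numerator jωL = j·351.5; denominator R + jωL = 50 + j351.5.
Step 4 — H = 0.9802 + j0.1394.
Step 5 — Magnitude: |H| = 0.99 (-0.1 dB); phase: φ = 8.1°.

|H| = 0.99 (-0.1 dB), φ = 8.1°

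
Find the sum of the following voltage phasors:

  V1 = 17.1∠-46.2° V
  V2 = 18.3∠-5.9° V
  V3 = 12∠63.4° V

Step 1 — Convert each phasor to rectangular form:
  V1 = 17.1·(cos(-46.2°) + j·sin(-46.2°)) = 11.84 - j12.34 V
  V2 = 18.3·(cos(-5.9°) + j·sin(-5.9°)) = 18.2 - j1.881 V
  V3 = 12·(cos(63.4°) + j·sin(63.4°)) = 5.373 + j10.73 V
Step 2 — Sum components: V_total = 35.41 - j3.493 V.
Step 3 — Convert to polar: |V_total| = 35.58 V, ∠V_total = -5.6°.

V_total = 35.58∠-5.6° V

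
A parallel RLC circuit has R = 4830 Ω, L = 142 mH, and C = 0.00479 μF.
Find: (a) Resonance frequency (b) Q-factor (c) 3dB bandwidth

Step 1 — Resonance: ω₀ = 1/√(LC) = 1/√(0.142·4.79e-09) = 3.834e+04 rad/s.
Step 2 — f₀ = ω₀/(2π) = 6103 Hz.
Step 3 — Parallel Q: Q = R/(ω₀L) = 4830/(3.834e+04·0.142) = 0.8871.
Step 4 — Bandwidth: Δω = ω₀/Q = 4.322e+04 rad/s; BW = Δω/(2π) = 6879 Hz.

(a) f₀ = 6103 Hz  (b) Q = 0.8871  (c) BW = 6879 Hz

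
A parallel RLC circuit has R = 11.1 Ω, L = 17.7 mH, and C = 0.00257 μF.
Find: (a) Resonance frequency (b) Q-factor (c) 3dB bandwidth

Step 1 — Resonance: ω₀ = 1/√(LC) = 1/√(0.0177·2.57e-09) = 1.483e+05 rad/s.
Step 2 — f₀ = ω₀/(2π) = 2.36e+04 Hz.
Step 3 — Parallel Q: Q = R/(ω₀L) = 11.1/(1.483e+05·0.0177) = 0.00423.
Step 4 — Bandwidth: Δω = ω₀/Q = 3.505e+07 rad/s; BW = Δω/(2π) = 5.579e+06 Hz.

(a) f₀ = 2.36e+04 Hz  (b) Q = 0.00423  (c) BW = 5.579e+06 Hz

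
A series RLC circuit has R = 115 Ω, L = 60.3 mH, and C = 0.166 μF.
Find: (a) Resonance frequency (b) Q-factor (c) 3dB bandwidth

Step 1 — Resonance: ω₀ = 1/√(LC) = 1/√(0.0603·1.66e-07) = 9995 rad/s.
Step 2 — f₀ = ω₀/(2π) = 1591 Hz.
Step 3 — Series Q: Q = ω₀L/R = 9995·0.0603/115 = 5.241.
Step 4 — Bandwidth: Δω = ω₀/Q = 1907 rad/s; BW = Δω/(2π) = 303.5 Hz.

(a) f₀ = 1591 Hz  (b) Q = 5.241  (c) BW = 303.5 Hz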